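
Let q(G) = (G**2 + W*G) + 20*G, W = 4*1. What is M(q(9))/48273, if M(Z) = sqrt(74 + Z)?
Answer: sqrt(371)/48273 ≈ 0.00039901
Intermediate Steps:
W = 4
q(G) = G**2 + 24*G (q(G) = (G**2 + 4*G) + 20*G = G**2 + 24*G)
M(q(9))/48273 = sqrt(74 + 9*(24 + 9))/48273 = sqrt(74 + 9*33)*(1/48273) = sqrt(74 + 297)*(1/48273) = sqrt(371)*(1/48273) = sqrt(371)/48273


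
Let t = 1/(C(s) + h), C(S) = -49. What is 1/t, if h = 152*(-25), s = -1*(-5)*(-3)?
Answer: -3849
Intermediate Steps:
s = -15 (s = 5*(-3) = -15)
h = -3800
t = -1/3849 (t = 1/(-49 - 3800) = 1/(-3849) = -1/3849 ≈ -0.00025981)
1/t = 1/(-1/3849) = -3849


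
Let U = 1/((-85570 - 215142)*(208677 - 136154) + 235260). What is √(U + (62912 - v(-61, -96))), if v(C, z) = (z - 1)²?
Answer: 3*√706837046549457300114757/10904150558 ≈ 231.31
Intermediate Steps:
v(C, z) = (-1 + z)²
U = -1/21808301116 (U = 1/(-300712*72523 + 235260) = 1/(-21808536376 + 235260) = 1/(-21808301116) = -1/21808301116 ≈ -4.5854e-11)
√(U + (62912 - v(-61, -96))) = √(-1/21808301116 + (62912 - (-1 - 96)²)) = √(-1/21808301116 + (62912 - 1*(-97)²)) = √(-1/21808301116 + (62912 - 1*9409)) = √(-1/21808301116 + (62912 - 9409)) = √(-1/21808301116 + 53503) = √(1166809534609347/21808301116) = 3*√706837046549457300114757/10904150558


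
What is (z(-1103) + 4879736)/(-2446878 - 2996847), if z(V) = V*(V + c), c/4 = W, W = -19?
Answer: -6180173/5443725 ≈ -1.1353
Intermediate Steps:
c = -76 (c = 4*(-19) = -76)
z(V) = V*(-76 + V) (z(V) = V*(V - 76) = V*(-76 + V))
(z(-1103) + 4879736)/(-2446878 - 2996847) = (-1103*(-76 - 1103) + 4879736)/(-2446878 - 2996847) = (-1103*(-1179) + 4879736)/(-5443725) = (1300437 + 4879736)*(-1/5443725) = 6180173*(-1/5443725) = -6180173/5443725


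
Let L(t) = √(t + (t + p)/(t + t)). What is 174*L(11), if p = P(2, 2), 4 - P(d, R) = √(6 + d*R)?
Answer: 87*√(5654 - 22*√10)/11 ≈ 591.04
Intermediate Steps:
P(d, R) = 4 - √(6 + R*d) (P(d, R) = 4 - √(6 + d*R) = 4 - √(6 + R*d))
p = 4 - √10 (p = 4 - √(6 + 2*2) = 4 - √(6 + 4) = 4 - √10 ≈ 0.83772)
L(t) = √(t + (4 + t - √10)/(2*t)) (L(t) = √(t + (t + (4 - √10))/(t + t)) = √(t + (4 + t - √10)/((2*t))) = √(t + (4 + t - √10)*(1/(2*t))) = √(t + (4 + t - √10)/(2*t)))
174*L(11) = 174*(√2*√((4 - √10 + 11*(1 + 2*11))/11)/2) = 174*(√2*√((4 - √10 + 11*(1 + 22))/11)/2) = 174*(√2*√((4 - √10 + 11*23)/11)/2) = 174*(√2*√((4 - √10 + 253)/11)/2) = 174*(√2*√((257 - √10)/11)/2) = 174*(√2*√(257/11 - √10/11)/2) = 87*√2*√(257/11 - √10/11)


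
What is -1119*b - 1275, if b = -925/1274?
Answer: -589275/1274 ≈ -462.54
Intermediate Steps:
b = -925/1274 (b = -925*1/1274 = -925/1274 ≈ -0.72606)
-1119*b - 1275 = -1119*(-925/1274) - 1275 = 1035075/1274 - 1275 = -589275/1274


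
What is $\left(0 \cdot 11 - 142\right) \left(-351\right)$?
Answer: $49842$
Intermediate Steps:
$\left(0 \cdot 11 - 142\right) \left(-351\right) = \left(0 - 142\right) \left(-351\right) = \left(-142\right) \left(-351\right) = 49842$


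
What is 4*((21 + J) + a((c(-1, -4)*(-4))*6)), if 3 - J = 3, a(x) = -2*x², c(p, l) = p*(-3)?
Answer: -41388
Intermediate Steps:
c(p, l) = -3*p
J = 0 (J = 3 - 1*3 = 3 - 3 = 0)
4*((21 + J) + a((c(-1, -4)*(-4))*6)) = 4*((21 + 0) - 2*((-3*(-1)*(-4))*6)²) = 4*(21 - 2*((3*(-4))*6)²) = 4*(21 - 2*(-12*6)²) = 4*(21 - 2*(-72)²) = 4*(21 - 2*5184) = 4*(21 - 10368) = 4*(-10347) = -41388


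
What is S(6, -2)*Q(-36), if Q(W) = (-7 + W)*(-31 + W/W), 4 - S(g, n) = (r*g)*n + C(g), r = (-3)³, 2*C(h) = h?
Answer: -416670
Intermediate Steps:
C(h) = h/2
r = -27
S(g, n) = 4 - g/2 + 27*g*n (S(g, n) = 4 - ((-27*g)*n + g/2) = 4 - (-27*g*n + g/2) = 4 - (g/2 - 27*g*n) = 4 + (-g/2 + 27*g*n) = 4 - g/2 + 27*g*n)
Q(W) = 210 - 30*W (Q(W) = (-7 + W)*(-31 + 1) = (-7 + W)*(-30) = 210 - 30*W)
S(6, -2)*Q(-36) = (4 - ½*6 + 27*6*(-2))*(210 - 30*(-36)) = (4 - 3 - 324)*(210 + 1080) = -323*1290 = -416670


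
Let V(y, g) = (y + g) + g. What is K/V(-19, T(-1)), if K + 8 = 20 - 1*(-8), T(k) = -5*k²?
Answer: -20/29 ≈ -0.68966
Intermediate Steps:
V(y, g) = y + 2*g (V(y, g) = (g + y) + g = y + 2*g)
K = 20 (K = -8 + (20 - 1*(-8)) = -8 + (20 + 8) = -8 + 28 = 20)
K/V(-19, T(-1)) = 20/(-19 + 2*(-5*(-1)²)) = 20/(-19 + 2*(-5*1)) = 20/(-19 + 2*(-5)) = 20/(-19 - 10) = 20/(-29) = -1/29*20 = -20/29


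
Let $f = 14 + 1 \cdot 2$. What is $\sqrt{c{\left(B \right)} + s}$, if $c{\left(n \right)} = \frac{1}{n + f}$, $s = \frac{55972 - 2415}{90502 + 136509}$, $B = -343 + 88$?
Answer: $\frac{2 \sqrt{170540525011862}}{54255629} \approx 0.48139$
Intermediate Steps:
$f = 16$ ($f = 14 + 2 = 16$)
$B = -255$
$s = \frac{53557}{227011} \approx 0.23592$
$c{\left(n \right)} = \frac{1}{16 + n}$ ($c{\left(n \right)} = \frac{1}{n + 16} = \frac{1}{16 + n}$)
$\sqrt{c{\left(B \right)} + s} = \sqrt{\frac{1}{16 - 255} + \frac{53557}{227011}} = \sqrt{\frac{1}{-239} + \frac{53557}{227011}} = \sqrt{- \frac{1}{239} + \frac{53557}{227011}} = \sqrt{\frac{12573112}{54255629}} = \frac{2 \sqrt{170540525011862}}{54255629}$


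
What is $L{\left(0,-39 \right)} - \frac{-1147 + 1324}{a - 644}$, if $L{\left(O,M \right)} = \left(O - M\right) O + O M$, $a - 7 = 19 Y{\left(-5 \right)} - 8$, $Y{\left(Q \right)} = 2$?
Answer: $\frac{177}{607} \approx 0.2916$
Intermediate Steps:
$a = 37$ ($a = 7 + \left(19 \cdot 2 - 8\right) = 7 + \left(38 - 8\right) = 7 + 30 = 37$)
$L{\left(O,M \right)} = M O + O \left(O - M\right)$ ($L{\left(O,M \right)} = O \left(O - M\right) + M O = M O + O \left(O - M\right)$)
$L{\left(0,-39 \right)} - \frac{-1147 + 1324}{a - 644} = 0^{2} - \frac{-1147 + 1324}{37 - 644} = 0 - \frac{177}{-607} = 0 - 177 \left(- \frac{1}{607}\right) = 0 - - \frac{177}{607} = 0 + \frac{177}{607} = \frac{177}{607}$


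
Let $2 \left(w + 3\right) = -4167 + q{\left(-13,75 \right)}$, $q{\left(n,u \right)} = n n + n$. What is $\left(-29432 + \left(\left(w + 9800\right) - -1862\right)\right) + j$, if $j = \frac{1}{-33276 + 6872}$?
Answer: $- \frac{522231515}{26404} \approx -19779.0$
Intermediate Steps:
$q{\left(n,u \right)} = n + n^{2}$ ($q{\left(n,u \right)} = n^{2} + n = n + n^{2}$)
$w = - \frac{4017}{2}$ ($w = -3 + \frac{-4167 - 13 \left(1 - 13\right)}{2} = -3 + \frac{-4167 - -156}{2} = -3 + \frac{-4167 + 156}{2} = -3 + \frac{1}{2} \left(-4011\right) = -3 - \frac{4011}{2} = - \frac{4017}{2} \approx -2008.5$)
$j = - \frac{1}{26404}$ ($j = \frac{1}{-26404} = - \frac{1}{26404} \approx -3.7873 \cdot 10^{-5}$)
$\left(-29432 + \left(\left(w + 9800\right) - -1862\right)\right) + j = \left(-29432 + \left(\left(- \frac{4017}{2} + 9800\right) - -1862\right)\right) - \frac{1}{26404} = \left(-29432 + \left(\frac{15583}{2} + \left(-10 + 1872\right)\right)\right) - \frac{1}{26404} = \left(-29432 + \left(\frac{15583}{2} + 1862\right)\right) - \frac{1}{26404} = \left(-29432 + \frac{19307}{2}\right) - \frac{1}{26404} = - \frac{39557}{2} - \frac{1}{26404} = - \frac{522231515}{26404}$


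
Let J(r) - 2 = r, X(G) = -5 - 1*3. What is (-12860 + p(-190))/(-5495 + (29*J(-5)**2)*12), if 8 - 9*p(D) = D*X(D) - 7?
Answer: 117245/21267 ≈ 5.5130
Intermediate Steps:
X(G) = -8 (X(G) = -5 - 3 = -8)
J(r) = 2 + r
p(D) = 5/3 + 8*D/9 (p(D) = 8/9 - (D*(-8) - 7)/9 = 8/9 - (-8*D - 7)/9 = 8/9 - (-7 - 8*D)/9 = 8/9 + (7/9 + 8*D/9) = 5/3 + 8*D/9)
(-12860 + p(-190))/(-5495 + (29*J(-5)**2)*12) = (-12860 + (5/3 + (8/9)*(-190)))/(-5495 + (29*(2 - 5)**2)*12) = (-12860 + (5/3 - 1520/9))/(-5495 + (29*(-3)**2)*12) = (-12860 - 1505/9)/(-5495 + (29*9)*12) = -117245/(9*(-5495 + 261*12)) = -117245/(9*(-5495 + 3132)) = -117245/9/(-2363) = -117245/9*(-1/2363) = 117245/21267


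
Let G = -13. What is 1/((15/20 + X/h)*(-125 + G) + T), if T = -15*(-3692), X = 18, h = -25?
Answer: 50/2768793 ≈ 1.8058e-5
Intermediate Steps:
T = 55380
1/((15/20 + X/h)*(-125 + G) + T) = 1/((15/20 + 18/(-25))*(-125 - 13) + 55380) = 1/((15*(1/20) + 18*(-1/25))*(-138) + 55380) = 1/((¾ - 18/25)*(-138) + 55380) = 1/((3/100)*(-138) + 55380) = 1/(-207/50 + 55380) = 1/(2768793/50) = 50/2768793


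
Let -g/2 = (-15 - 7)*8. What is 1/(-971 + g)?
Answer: -1/619 ≈ -0.0016155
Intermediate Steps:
g = 352 (g = -2*(-15 - 7)*8 = -(-44)*8 = -2*(-176) = 352)
1/(-971 + g) = 1/(-971 + 352) = 1/(-619) = -1/619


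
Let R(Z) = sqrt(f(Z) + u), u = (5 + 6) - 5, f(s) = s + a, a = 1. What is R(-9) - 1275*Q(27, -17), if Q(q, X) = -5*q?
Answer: 172125 + I*sqrt(2) ≈ 1.7213e+5 + 1.4142*I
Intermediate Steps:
f(s) = 1 + s (f(s) = s + 1 = 1 + s)
u = 6 (u = 11 - 5 = 6)
R(Z) = sqrt(7 + Z) (R(Z) = sqrt((1 + Z) + 6) = sqrt(7 + Z))
R(-9) - 1275*Q(27, -17) = sqrt(7 - 9) - (-6375)*27 = sqrt(-2) - 1275*(-135) = I*sqrt(2) + 172125 = 172125 + I*sqrt(2)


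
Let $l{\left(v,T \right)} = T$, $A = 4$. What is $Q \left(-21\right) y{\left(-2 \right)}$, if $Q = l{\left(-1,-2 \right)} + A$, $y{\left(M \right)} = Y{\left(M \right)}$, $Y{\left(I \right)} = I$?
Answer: $84$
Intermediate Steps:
$y{\left(M \right)} = M$
$Q = 2$ ($Q = -2 + 4 = 2$)
$Q \left(-21\right) y{\left(-2 \right)} = 2 \left(-21\right) \left(-2\right) = \left(-42\right) \left(-2\right) = 84$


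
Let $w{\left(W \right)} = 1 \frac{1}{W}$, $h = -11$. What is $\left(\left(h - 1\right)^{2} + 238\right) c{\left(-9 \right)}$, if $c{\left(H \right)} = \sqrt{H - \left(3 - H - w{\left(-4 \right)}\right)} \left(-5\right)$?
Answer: $- 955 i \sqrt{85} \approx - 8804.7 i$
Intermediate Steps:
$w{\left(W \right)} = \frac{1}{W}$
$c{\left(H \right)} = - 5 \sqrt{- \frac{13}{4} + 2 H}$ ($c{\left(H \right)} = \sqrt{H + \left(\left(H + \frac{1}{-4}\right) - 3\right)} \left(-5\right) = \sqrt{H + \left(\left(H - \frac{1}{4}\right) - 3\right)} \left(-5\right) = \sqrt{H + \left(\left(- \frac{1}{4} + H\right) - 3\right)} \left(-5\right) = \sqrt{H + \left(- \frac{13}{4} + H\right)} \left(-5\right) = \sqrt{- \frac{13}{4} + 2 H} \left(-5\right) = - 5 \sqrt{- \frac{13}{4} + 2 H}$)
$\left(\left(h - 1\right)^{2} + 238\right) c{\left(-9 \right)} = \left(\left(-11 - 1\right)^{2} + 238\right) \left(- \frac{5 \sqrt{-13 + 8 \left(-9\right)}}{2}\right) = \left(\left(-12\right)^{2} + 238\right) \left(- \frac{5 \sqrt{-13 - 72}}{2}\right) = \left(144 + 238\right) \left(- \frac{5 \sqrt{-85}}{2}\right) = 382 \left(- \frac{5 i \sqrt{85}}{2}\right) = - 955 i \sqrt{85}$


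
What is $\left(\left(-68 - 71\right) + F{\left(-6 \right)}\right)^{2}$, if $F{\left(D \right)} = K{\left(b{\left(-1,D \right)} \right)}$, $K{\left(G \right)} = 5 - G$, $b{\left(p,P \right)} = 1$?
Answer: $18225$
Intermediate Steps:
$F{\left(D \right)} = 4$ ($F{\left(D \right)} = 5 - 1 = 4$)
$\left(\left(-68 - 71\right) + F{\left(-6 \right)}\right)^{2} = \left(\left(-68 - 71\right) + 4\right)^{2} = \left(-139 + 4\right)^{2} = \left(-135\right)^{2} = 18225$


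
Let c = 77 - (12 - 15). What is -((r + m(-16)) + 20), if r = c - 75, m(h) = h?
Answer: -9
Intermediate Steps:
c = 80 (c = 77 - 1*(-3) = 77 + 3 = 80)
r = 5 (r = 80 - 75 = 5)
-((r + m(-16)) + 20) = -((5 - 16) + 20) = -(-11 + 20) = -1*9 = -9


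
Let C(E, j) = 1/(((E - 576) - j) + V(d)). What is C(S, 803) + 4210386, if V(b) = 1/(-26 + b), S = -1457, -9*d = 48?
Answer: 1122434172488/266587 ≈ 4.2104e+6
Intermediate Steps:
d = -16/3 (d = -1/9*48 = -16/3 ≈ -5.3333)
C(E, j) = 1/(-54147/94 + E - j) (C(E, j) = 1/(((E - 576) - j) + 1/(-26 - 16/3)) = 1/(((-576 + E) - j) + 1/(-94/3)) = 1/((-576 + E - j) - 3/94) = 1/(-54147/94 + E - j))
C(S, 803) + 4210386 = -94/(54147 - 94*(-1457) + 94*803) + 4210386 = -94/(54147 + 136958 + 75482) + 4210386 = -94/266587 + 4210386 = 1122434172488/266587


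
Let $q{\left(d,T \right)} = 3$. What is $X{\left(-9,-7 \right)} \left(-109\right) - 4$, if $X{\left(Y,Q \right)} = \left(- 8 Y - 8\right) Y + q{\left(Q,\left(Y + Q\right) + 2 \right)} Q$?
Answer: $65069$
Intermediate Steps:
$X{\left(Y,Q \right)} = 3 Q + Y \left(-8 - 8 Y\right)$ ($X{\left(Y,Q \right)} = \left(- 8 Y - 8\right) Y + 3 Q = \left(-8 - 8 Y\right) Y + 3 Q = Y \left(-8 - 8 Y\right) + 3 Q = 3 Q + Y \left(-8 - 8 Y\right)$)
$X{\left(-9,-7 \right)} \left(-109\right) - 4 = \left(\left(-8\right) \left(-9\right) - 8 \left(-9\right)^{2} + 3 \left(-7\right)\right) \left(-109\right) - 4 = \left(72 - 648 - 21\right) \left(-109\right) - 4 = \left(-597\right) \left(-109\right) - 4 = 65073 - 4 = 65069$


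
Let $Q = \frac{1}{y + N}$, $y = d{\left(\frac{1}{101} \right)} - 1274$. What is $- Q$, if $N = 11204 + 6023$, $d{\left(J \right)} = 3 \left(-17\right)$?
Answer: $- \frac{1}{15902} \approx -6.2885 \cdot 10^{-5}$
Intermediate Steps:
$d{\left(J \right)} = -51$
$y = -1325$ ($y = -51 - 1274 = -1325$)
$N = 17227$
$Q = \frac{1}{15902}$ ($Q = \frac{1}{-1325 + 17227} = \frac{1}{15902} \approx 6.2885 \cdot 10^{-5}$)
$- Q = \left(-1\right) \frac{1}{15902} = - \frac{1}{15902}$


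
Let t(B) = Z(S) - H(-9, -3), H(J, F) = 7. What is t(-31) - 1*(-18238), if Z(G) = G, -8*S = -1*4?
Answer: 36463/2 ≈ 18232.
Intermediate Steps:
S = 1/2 (S = -(-1)*4/8 = -1/8*(-4) = 1/2 ≈ 0.50000)
t(B) = -13/2 (t(B) = 1/2 - 1*7 = 1/2 - 7 = -13/2)
t(-31) - 1*(-18238) = -13/2 - 1*(-18238) = -13/2 + 18238 = 36463/2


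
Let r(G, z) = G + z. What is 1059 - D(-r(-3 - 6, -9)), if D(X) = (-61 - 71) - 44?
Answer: 1235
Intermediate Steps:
D(X) = -176 (D(X) = -132 - 44 = -176)
1059 - D(-r(-3 - 6, -9)) = 1059 - 1*(-176) = 1059 + 176 = 1235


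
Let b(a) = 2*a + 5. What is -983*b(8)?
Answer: -20643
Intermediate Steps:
b(a) = 5 + 2*a
-983*b(8) = -983*(5 + 2*8) = -983*(5 + 16) = -983*21 = -20643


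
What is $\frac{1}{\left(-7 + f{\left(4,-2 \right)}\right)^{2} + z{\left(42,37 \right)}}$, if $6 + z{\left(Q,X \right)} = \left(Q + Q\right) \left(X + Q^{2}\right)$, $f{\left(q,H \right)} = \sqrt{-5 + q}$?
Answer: $\frac{10809}{1635682748} + \frac{i}{1635682748} \approx 6.6083 \cdot 10^{-6} + 6.1137 \cdot 10^{-10} i$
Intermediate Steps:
$z{\left(Q,X \right)} = -6 + 2 Q \left(X + Q^{2}\right)$ ($z{\left(Q,X \right)} = -6 + \left(Q + Q\right) \left(X + Q^{2}\right) = -6 + 2 Q \left(X + Q^{2}\right)$)
$\frac{1}{\left(-7 + f{\left(4,-2 \right)}\right)^{2} + z{\left(42,37 \right)}} = \frac{1}{\left(-7 + \sqrt{-5 + 4}\right)^{2} + \left(-6 + 2 \cdot 42^{3} + 2 \cdot 42 \cdot 37\right)} = \frac{1}{\left(-7 + \sqrt{-1}\right)^{2} + \left(-6 + 2 \cdot 74088 + 3108\right)} = \frac{1}{\left(-7 + i\right)^{2} + \left(-6 + 148176 + 3108\right)} = \frac{1}{\left(-7 + i\right)^{2} + 151278} = \frac{1}{151278 + \left(-7 + i\right)^{2}}$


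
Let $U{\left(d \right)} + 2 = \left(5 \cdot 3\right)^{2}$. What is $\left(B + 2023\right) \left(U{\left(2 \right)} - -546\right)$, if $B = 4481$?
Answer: $5001576$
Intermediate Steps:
$U{\left(d \right)} = 223$ ($U{\left(d \right)} = -2 + \left(5 \cdot 3\right)^{2} = -2 + 15^{2} = -2 + 225 = 223$)
$\left(B + 2023\right) \left(U{\left(2 \right)} - -546\right) = \left(4481 + 2023\right) \left(223 - -546\right) = 6504 \left(223 + \left(-1570 + 2116\right)\right) = 6504 \left(223 + 546\right) = 6504 \cdot 769 = 5001576$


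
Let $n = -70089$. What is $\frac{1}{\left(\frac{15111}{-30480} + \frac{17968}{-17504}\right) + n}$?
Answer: $- \frac{5557520}{389529479359} \approx -1.4267 \cdot 10^{-5}$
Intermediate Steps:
$\frac{1}{\left(\frac{15111}{-30480} + \frac{17968}{-17504}\right) + n} = \frac{1}{\left(\frac{15111}{-30480} + \frac{17968}{-17504}\right) - 70089} = \frac{1}{\left(15111 \left(- \frac{1}{30480}\right) + 17968 \left(- \frac{1}{17504}\right)\right) - 70089} = \frac{1}{\left(- \frac{5037}{10160} - \frac{1123}{1094}\right) - 70089} = \frac{1}{- \frac{8460079}{5557520} - 70089} = \frac{1}{- \frac{389529479359}{5557520}} = - \frac{5557520}{389529479359}$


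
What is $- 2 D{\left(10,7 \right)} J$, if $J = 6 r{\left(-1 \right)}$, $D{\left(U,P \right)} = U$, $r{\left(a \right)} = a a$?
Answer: $-120$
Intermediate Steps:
$r{\left(a \right)} = a^{2}$
$J = 6$ ($J = 6 \left(-1\right)^{2} = 6 \cdot 1 = 6$)
$- 2 D{\left(10,7 \right)} J = \left(-2\right) 10 \cdot 6 = \left(-20\right) 6 = -120$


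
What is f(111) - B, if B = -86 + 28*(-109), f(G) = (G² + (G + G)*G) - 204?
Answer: 39897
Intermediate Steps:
f(G) = -204 + 3*G² (f(G) = (G² + (2*G)*G) - 204 = (G² + 2*G²) - 204 = 3*G² - 204 = -204 + 3*G²)
B = -3138 (B = -86 - 3052 = -3138)
f(111) - B = (-204 + 3*111²) - 1*(-3138) = (-204 + 3*12321) + 3138 = (-204 + 36963) + 3138 = 36759 + 3138 = 39897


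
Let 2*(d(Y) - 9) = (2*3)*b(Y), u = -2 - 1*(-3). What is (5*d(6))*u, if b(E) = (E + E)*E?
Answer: 1125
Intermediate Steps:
b(E) = 2*E² (b(E) = (2*E)*E = 2*E²)
u = 1 (u = -2 + 3 = 1)
d(Y) = 9 + 6*Y² (d(Y) = 9 + ((2*3)*(2*Y²))/2 = 9 + (6*(2*Y²))/2 = 9 + (12*Y²)/2 = 9 + 6*Y²)
(5*d(6))*u = (5*(9 + 6*6²))*1 = (5*(9 + 6*36))*1 = (5*(9 + 216))*1 = (5*225)*1 = 1125*1 = 1125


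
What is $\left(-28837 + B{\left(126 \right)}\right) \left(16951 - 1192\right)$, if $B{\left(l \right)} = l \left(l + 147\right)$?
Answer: $87635799$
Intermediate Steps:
$B{\left(l \right)} = l \left(147 + l\right)$
$\left(-28837 + B{\left(126 \right)}\right) \left(16951 - 1192\right) = \left(-28837 + 126 \left(147 + 126\right)\right) \left(16951 - 1192\right) = \left(-28837 + 126 \cdot 273\right) 15759 = \left(-28837 + 34398\right) 15759 = 5561 \cdot 15759 = 87635799$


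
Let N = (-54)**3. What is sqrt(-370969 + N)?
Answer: I*sqrt(528433) ≈ 726.93*I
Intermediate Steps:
N = -157464
sqrt(-370969 + N) = sqrt(-370969 - 157464) = sqrt(-528433) = I*sqrt(528433)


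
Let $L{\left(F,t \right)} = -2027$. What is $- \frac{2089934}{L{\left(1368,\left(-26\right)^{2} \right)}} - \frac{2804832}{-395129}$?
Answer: $\frac{831478925950}{800926483} \approx 1038.1$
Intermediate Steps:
$- \frac{2089934}{L{\left(1368,\left(-26\right)^{2} \right)}} - \frac{2804832}{-395129} = - \frac{2089934}{-2027} - \frac{2804832}{-395129} = \left(-2089934\right) \left(- \frac{1}{2027}\right) - - \frac{2804832}{395129} = \frac{2089934}{2027} + \frac{2804832}{395129} = \frac{831478925950}{800926483}$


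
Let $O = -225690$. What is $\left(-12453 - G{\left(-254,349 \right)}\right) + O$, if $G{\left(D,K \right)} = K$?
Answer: $-238492$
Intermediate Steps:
$\left(-12453 - G{\left(-254,349 \right)}\right) + O = \left(-12453 - 349\right) - 225690 = -12802 - 225690 = -238492$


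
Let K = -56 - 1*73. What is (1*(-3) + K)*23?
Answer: -3036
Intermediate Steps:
K = -129 (K = -56 - 73 = -129)
(1*(-3) + K)*23 = (1*(-3) - 129)*23 = (-3 - 129)*23 = -132*23 = -3036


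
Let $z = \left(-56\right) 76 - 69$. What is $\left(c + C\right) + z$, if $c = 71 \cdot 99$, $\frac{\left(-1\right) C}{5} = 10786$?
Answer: $-51226$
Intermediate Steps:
$C = -53930$ ($C = \left(-5\right) 10786 = -53930$)
$z = -4325$ ($z = -4256 - 69 = -4325$)
$c = 7029$
$\left(c + C\right) + z = \left(7029 - 53930\right) - 4325 = -46901 - 4325 = -51226$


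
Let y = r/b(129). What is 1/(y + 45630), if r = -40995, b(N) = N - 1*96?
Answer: 11/488265 ≈ 2.2529e-5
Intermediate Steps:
b(N) = -96 + N (b(N) = N - 96 = -96 + N)
y = -13665/11 (y = -40995/(-96 + 129) = -40995/33 = -40995*1/33 = -13665/11 ≈ -1242.3)
1/(y + 45630) = 1/(-13665/11 + 45630) = 1/(488265/11) = 11/488265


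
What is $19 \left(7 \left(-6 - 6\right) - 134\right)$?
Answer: $-4142$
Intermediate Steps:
$19 \left(7 \left(-6 - 6\right) - 134\right) = 19 \left(7 \left(-12\right) - 134\right) = 19 \left(-84 - 134\right) = 19 \left(-218\right) = -4142$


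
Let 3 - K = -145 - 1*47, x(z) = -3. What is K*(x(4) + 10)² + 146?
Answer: 9701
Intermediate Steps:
K = 195 (K = 3 - (-145 - 1*47) = 3 - (-145 - 47) = 3 - 1*(-192) = 3 + 192 = 195)
K*(x(4) + 10)² + 146 = 195*(-3 + 10)² + 146 = 195*7² + 146 = 195*49 + 146 = 9555 + 146 = 9701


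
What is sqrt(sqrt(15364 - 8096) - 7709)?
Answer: sqrt(-7709 + 2*sqrt(1817)) ≈ 87.314*I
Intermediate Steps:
sqrt(sqrt(15364 - 8096) - 7709) = sqrt(sqrt(7268) - 7709) = sqrt(2*sqrt(1817) - 7709) = sqrt(-7709 + 2*sqrt(1817))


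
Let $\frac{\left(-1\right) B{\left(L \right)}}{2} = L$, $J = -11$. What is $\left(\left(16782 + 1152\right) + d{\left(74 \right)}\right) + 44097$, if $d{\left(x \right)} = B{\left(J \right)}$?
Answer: $62053$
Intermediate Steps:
$B{\left(L \right)} = - 2 L$
$d{\left(x \right)} = 22$ ($d{\left(x \right)} = \left(-2\right) \left(-11\right) = 22$)
$\left(\left(16782 + 1152\right) + d{\left(74 \right)}\right) + 44097 = \left(\left(16782 + 1152\right) + 22\right) + 44097 = \left(17934 + 22\right) + 44097 = 17956 + 44097 = 62053$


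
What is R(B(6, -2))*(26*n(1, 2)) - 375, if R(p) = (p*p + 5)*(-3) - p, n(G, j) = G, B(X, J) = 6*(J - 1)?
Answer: -25569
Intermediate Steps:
B(X, J) = -6 + 6*J (B(X, J) = 6*(-1 + J) = -6 + 6*J)
R(p) = -15 - p - 3*p**2 (R(p) = (p**2 + 5)*(-3) - p = (5 + p**2)*(-3) - p = (-15 - 3*p**2) - p = -15 - p - 3*p**2)
R(B(6, -2))*(26*n(1, 2)) - 375 = (-15 - (-6 + 6*(-2)) - 3*(-6 + 6*(-2))**2)*(26*1) - 375 = (-15 - (-6 - 12) - 3*(-6 - 12)**2)*26 - 375 = (-15 - 1*(-18) - 3*(-18)**2)*26 - 375 = (-15 + 18 - 3*324)*26 - 375 = (-15 + 18 - 972)*26 - 375 = -969*26 - 375 = -25194 - 375 = -25569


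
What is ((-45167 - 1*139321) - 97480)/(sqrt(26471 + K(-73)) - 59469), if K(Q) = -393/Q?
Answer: 1224089914416/258167090377 + 563936*sqrt(35273162)/258167090377 ≈ 4.7544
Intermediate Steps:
((-45167 - 1*139321) - 97480)/(sqrt(26471 + K(-73)) - 59469) = ((-45167 - 1*139321) - 97480)/(sqrt(26471 - 393/(-73)) - 59469) = ((-45167 - 139321) - 97480)/(sqrt(26471 - 393*(-1/73)) - 59469) = (-184488 - 97480)/(sqrt(26471 + 393/73) - 59469) = -281968/(sqrt(1932776/73) - 59469) = -281968/(2*sqrt(35273162)/73 - 59469) = -281968/(-59469 + 2*sqrt(35273162)/73)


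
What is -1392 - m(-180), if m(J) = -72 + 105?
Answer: -1425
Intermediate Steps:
m(J) = 33
-1392 - m(-180) = -1392 - 1*33 = -1392 - 33 = -1425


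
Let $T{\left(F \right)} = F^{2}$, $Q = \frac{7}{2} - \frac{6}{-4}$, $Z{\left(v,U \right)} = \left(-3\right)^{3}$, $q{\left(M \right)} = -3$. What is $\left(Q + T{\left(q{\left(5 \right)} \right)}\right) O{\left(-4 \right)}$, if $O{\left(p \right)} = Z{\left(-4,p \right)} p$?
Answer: $1512$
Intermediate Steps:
$Z{\left(v,U \right)} = -27$
$O{\left(p \right)} = - 27 p$
$Q = 5$ ($Q = 7 \cdot \frac{1}{2} - - \frac{3}{2} = \frac{7}{2} + \frac{3}{2} = 5$)
$\left(Q + T{\left(q{\left(5 \right)} \right)}\right) O{\left(-4 \right)} = \left(5 + \left(-3\right)^{2}\right) \left(\left(-27\right) \left(-4\right)\right) = \left(5 + 9\right) 108 = 14 \cdot 108 = 1512$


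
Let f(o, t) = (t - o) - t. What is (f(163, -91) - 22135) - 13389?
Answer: -35687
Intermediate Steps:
f(o, t) = -o
(f(163, -91) - 22135) - 13389 = (-1*163 - 22135) - 13389 = (-163 - 22135) - 13389 = -22298 - 13389 = -35687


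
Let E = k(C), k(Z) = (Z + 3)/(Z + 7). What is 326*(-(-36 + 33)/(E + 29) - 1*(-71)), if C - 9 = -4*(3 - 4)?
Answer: 3453644/149 ≈ 23179.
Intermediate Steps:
C = 13 (C = 9 - 4*(3 - 4) = 9 - 4*(-1) = 9 + 4 = 13)
k(Z) = (3 + Z)/(7 + Z)
E = ⅘ (E = (3 + 13)/(7 + 13) = 16/20 = (1/20)*16 = ⅘ ≈ 0.80000)
326*(-(-36 + 33)/(E + 29) - 1*(-71)) = 326*(-(-36 + 33)/(⅘ + 29) - 1*(-71)) = 326*(-(-3)/149/5 + 71) = 326*(-(-3)*5/149 + 71) = 326*(-1*(-15/149) + 71) = 326*(15/149 + 71) = 326*(10594/149) = 3453644/149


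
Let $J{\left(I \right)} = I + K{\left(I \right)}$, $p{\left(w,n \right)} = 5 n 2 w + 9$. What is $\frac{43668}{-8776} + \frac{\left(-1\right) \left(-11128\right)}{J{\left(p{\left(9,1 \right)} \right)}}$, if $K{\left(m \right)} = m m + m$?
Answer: $- \frac{84744251}{21937806} \approx -3.8629$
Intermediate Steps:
$K{\left(m \right)} = m + m^{2}$ ($K{\left(m \right)} = m^{2} + m = m + m^{2}$)
$p{\left(w,n \right)} = 9 + 10 n w$ ($p{\left(w,n \right)} = 10 n w + 9 = 9 + 10 n w$)
$J{\left(I \right)} = I + I \left(1 + I\right)$
$\frac{43668}{-8776} + \frac{\left(-1\right) \left(-11128\right)}{J{\left(p{\left(9,1 \right)} \right)}} = \frac{43668}{-8776} + \frac{\left(-1\right) \left(-11128\right)}{\left(9 + 10 \cdot 1 \cdot 9\right) \left(2 + \left(9 + 10 \cdot 1 \cdot 9\right)\right)} = 43668 \left(- \frac{1}{8776}\right) + \frac{11128}{\left(9 + 90\right) \left(2 + \left(9 + 90\right)\right)} = - \frac{10917}{2194} + \frac{11128}{99 \left(2 + 99\right)} = - \frac{10917}{2194} + \frac{11128}{99 \cdot 101} = - \frac{10917}{2194} + \frac{11128}{9999} = - \frac{84744251}{21937806}$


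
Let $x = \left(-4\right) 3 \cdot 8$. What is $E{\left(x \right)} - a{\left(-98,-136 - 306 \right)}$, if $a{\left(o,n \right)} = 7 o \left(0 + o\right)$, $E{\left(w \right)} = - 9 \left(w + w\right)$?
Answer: $-65500$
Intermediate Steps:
$x = -96$ ($x = \left(-12\right) 8 = -96$)
$E{\left(w \right)} = - 18 w$ ($E{\left(w \right)} = - 9 \cdot 2 w = - 18 w$)
$a{\left(o,n \right)} = 7 o^{2}$ ($a{\left(o,n \right)} = 7 o o = 7 o^{2}$)
$E{\left(x \right)} - a{\left(-98,-136 - 306 \right)} = \left(-18\right) \left(-96\right) - 7 \left(-98\right)^{2} = 1728 - 7 \cdot 9604 = 1728 - 67228 = -65500$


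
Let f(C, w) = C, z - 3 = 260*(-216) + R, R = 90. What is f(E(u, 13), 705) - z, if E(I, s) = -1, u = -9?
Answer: 56066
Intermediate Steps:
z = -56067 (z = 3 + (260*(-216) + 90) = 3 + (-56160 + 90) = 3 - 56070 = -56067)
f(E(u, 13), 705) - z = -1 - 1*(-56067) = -1 + 56067 = 56066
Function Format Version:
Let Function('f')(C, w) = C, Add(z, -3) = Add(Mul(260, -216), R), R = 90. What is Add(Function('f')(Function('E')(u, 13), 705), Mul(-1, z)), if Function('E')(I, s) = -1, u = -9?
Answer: 56066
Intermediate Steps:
z = -56067 (z = Add(3, Add(Mul(260, -216), 90)) = Add(3, Add(-56160, 90)) = Add(3, -56070) = -56067)
Add(Function('f')(Function('E')(u, 13), 705), Mul(-1, z)) = Add(-1, Mul(-1, -56067)) = Add(-1, 56067) = 56066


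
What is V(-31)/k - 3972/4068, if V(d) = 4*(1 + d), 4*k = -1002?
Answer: -28157/56613 ≈ -0.49736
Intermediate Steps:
k = -501/2 (k = (1/4)*(-1002) = -501/2 ≈ -250.50)
V(d) = 4 + 4*d
V(-31)/k - 3972/4068 = (4 + 4*(-31))/(-501/2) - 3972/4068 = (4 - 124)*(-2/501) - 3972*1/4068 = -120*(-2/501) - 331/339 = 80/167 - 331/339 = -28157/56613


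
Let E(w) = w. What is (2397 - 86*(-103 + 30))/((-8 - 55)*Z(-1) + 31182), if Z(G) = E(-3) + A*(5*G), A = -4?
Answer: 8675/30111 ≈ 0.28810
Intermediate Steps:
Z(G) = -3 - 20*G
(2397 - 86*(-103 + 30))/((-8 - 55)*Z(-1) + 31182) = (2397 - 86*(-103 + 30))/((-8 - 55)*(-3 - 20*(-1)) + 31182) = (2397 - 86*(-73))/(-63*(-3 + 20) + 31182) = (2397 + 6278)/(-63*17 + 31182) = 8675/(-1071 + 31182) = 8675/30111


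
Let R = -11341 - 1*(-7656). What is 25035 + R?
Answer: 21350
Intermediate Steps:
R = -3685 (R = -11341 + 7656 = -3685)
25035 + R = 25035 - 3685 = 21350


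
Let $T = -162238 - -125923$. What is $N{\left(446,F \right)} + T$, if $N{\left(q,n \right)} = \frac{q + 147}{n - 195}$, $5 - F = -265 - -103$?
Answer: $- \frac{1017413}{28} \approx -36336.0$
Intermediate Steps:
$F = 167$ ($F = 5 - \left(-265 - -103\right) = 5 - \left(-265 + 103\right) = 5 - -162 = 5 + 162 = 167$)
$T = -36315$ ($T = -162238 + 125923 = -36315$)
$N{\left(q,n \right)} = \frac{147 + q}{-195 + n}$
$N{\left(446,F \right)} + T = \frac{147 + 446}{-195 + 167} - 36315 = \frac{1}{-28} \cdot 593 - 36315 = \left(- \frac{1}{28}\right) 593 - 36315 = - \frac{593}{28} - 36315 = - \frac{1017413}{28}$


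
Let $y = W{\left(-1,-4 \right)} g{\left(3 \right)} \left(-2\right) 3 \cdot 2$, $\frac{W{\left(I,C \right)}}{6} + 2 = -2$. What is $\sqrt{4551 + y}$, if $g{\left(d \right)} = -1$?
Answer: $7 \sqrt{87} \approx 65.292$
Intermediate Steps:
$W{\left(I,C \right)} = -24$ ($W{\left(I,C \right)} = -12 + 6 \left(-2\right) = -12 - 12 = -24$)
$y = -288$ ($y = \left(-24\right) \left(-1\right) \left(-2\right) 3 \cdot 2 = 24 \left(\left(-6\right) 2\right) = 24 \left(-12\right) = -288$)
$\sqrt{4551 + y} = \sqrt{4551 - 288} = \sqrt{4263} = 7 \sqrt{87}$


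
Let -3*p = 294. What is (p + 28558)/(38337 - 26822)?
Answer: 5692/2303 ≈ 2.4716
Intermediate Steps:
p = -98 (p = -⅓*294 = -98)
(p + 28558)/(38337 - 26822) = (-98 + 28558)/(38337 - 26822) = 28460/11515 = 28460*(1/11515) = 5692/2303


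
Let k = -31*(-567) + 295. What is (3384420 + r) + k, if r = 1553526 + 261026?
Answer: 5216844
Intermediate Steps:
r = 1814552
k = 17872 (k = 17577 + 295 = 17872)
(3384420 + r) + k = (3384420 + 1814552) + 17872 = 5198972 + 17872 = 5216844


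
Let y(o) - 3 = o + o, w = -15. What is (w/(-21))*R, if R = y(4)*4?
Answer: 220/7 ≈ 31.429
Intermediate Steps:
y(o) = 3 + 2*o (y(o) = 3 + (o + o) = 3 + 2*o)
R = 44 (R = (3 + 2*4)*4 = (3 + 8)*4 = 11*4 = 44)
(w/(-21))*R = -15/(-21)*44 = -15*(-1/21)*44 = (5/7)*44 = 220/7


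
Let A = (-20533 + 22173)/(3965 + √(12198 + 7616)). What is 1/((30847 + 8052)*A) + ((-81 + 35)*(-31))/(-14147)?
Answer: -2597561843/25785680312 + √19814/63794360 ≈ -0.10073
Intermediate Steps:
A = 1640/(3965 + √19814) ≈ 0.39944
1/((30847 + 8052)*A) + ((-81 + 35)*(-31))/(-14147) = 1/((30847 + 8052)*(6502600/15701411 - 1640*√19814/15701411)) + ((-81 + 35)*(-31))/(-14147) = 1/(38899*(6502600/15701411 - 1640*√19814/15701411)) - 46*(-31)*(-1/14147) = 1/(38899*(6502600/15701411 - 1640*√19814/15701411)) + 1426*(-1/14147) = 1/(38899*(6502600/15701411 - 1640*√19814/15701411)) - 1426/14147 = -1426/14147 + 1/(38899*(6502600/15701411 - 1640*√19814/15701411))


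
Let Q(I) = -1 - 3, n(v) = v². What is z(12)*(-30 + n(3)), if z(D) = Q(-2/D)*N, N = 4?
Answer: 336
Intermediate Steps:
Q(I) = -4
z(D) = -16 (z(D) = -4*4 = -16)
z(12)*(-30 + n(3)) = -16*(-30 + 3²) = -16*(-30 + 9) = -16*(-21) = 336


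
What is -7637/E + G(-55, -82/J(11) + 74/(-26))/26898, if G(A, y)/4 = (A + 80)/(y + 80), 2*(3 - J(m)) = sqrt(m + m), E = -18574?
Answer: 361079878725313/878203197727326 - 692900*sqrt(22)/47281317849 ≈ 0.41109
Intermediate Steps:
J(m) = 3 - sqrt(2)*sqrt(m)/2 (J(m) = 3 - sqrt(m + m)/2 = 3 - sqrt(2)*sqrt(m)/2)
G(A, y) = 4*(80 + A)/(80 + y) (G(A, y) = 4*((A + 80)/(y + 80)) = 4*((80 + A)/(80 + y)) = 4*(80 + A)/(80 + y))
-7637/E + G(-55, -82/J(11) + 74/(-26))/26898 = -7637/(-18574) + (4*(80 - 55)/(80 + (-82/(3 - sqrt(2)*sqrt(11)/2) + 74/(-26))))/26898 = -7637*(-1/18574) + (4*25/(80 + (-82/(3 - sqrt(22)/2) + 74*(-1/26))))*(1/26898) = 7637/18574 + (4*25/(80 + (-82/(3 - sqrt(22)/2) - 37/13)))*(1/26898) = 7637/18574 + (4*25/(80 + (-37/13 - 82/(3 - sqrt(22)/2))))*(1/26898) = 7637/18574 + (4*25/(1003/13 - 82/(3 - sqrt(22)/2)))*(1/26898) = 7637/18574 + (100/(1003/13 - 82/(3 - sqrt(22)/2)))*(1/26898) = 7637/18574 + 50/(13449*(1003/13 - 82/(3 - sqrt(22)/2)))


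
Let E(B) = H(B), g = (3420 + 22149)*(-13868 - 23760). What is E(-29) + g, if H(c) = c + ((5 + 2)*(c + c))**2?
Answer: -961945525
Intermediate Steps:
g = -962110332 (g = 25569*(-37628) = -962110332)
H(c) = c + 196*c**2 (H(c) = c + (7*(2*c))**2 = c + (14*c)**2 = c + 196*c**2)
E(B) = B*(1 + 196*B)
E(-29) + g = -29*(1 + 196*(-29)) - 962110332 = -29*(1 - 5684) - 962110332 = -29*(-5683) - 962110332 = 164807 - 962110332 = -961945525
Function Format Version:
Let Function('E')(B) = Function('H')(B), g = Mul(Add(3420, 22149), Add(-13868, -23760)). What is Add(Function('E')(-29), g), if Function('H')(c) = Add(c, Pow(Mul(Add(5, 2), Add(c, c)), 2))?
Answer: -961945525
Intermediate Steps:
g = -962110332 (g = Mul(25569, -37628) = -962110332)
Function('H')(c) = Add(c, Mul(196, Pow(c, 2))) (Function('H')(c) = Add(c, Pow(Mul(7, Mul(2, c)), 2)) = Add(c, Pow(Mul(14, c), 2)) = Add(c, Mul(196, Pow(c, 2))))
Function('E')(B) = Mul(B, Add(1, Mul(196, B)))
Add(Function('E')(-29), g) = Add(Mul(-29, Add(1, Mul(196, -29))), -962110332) = Add(Mul(-29, Add(1, -5684)), -962110332) = Add(Mul(-29, -5683), -962110332) = Add(164807, -962110332) = -961945525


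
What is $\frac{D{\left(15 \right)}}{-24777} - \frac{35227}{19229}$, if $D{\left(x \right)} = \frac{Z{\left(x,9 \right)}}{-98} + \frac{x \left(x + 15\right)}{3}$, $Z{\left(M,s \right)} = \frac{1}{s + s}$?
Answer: $- \frac{220677336961}{120062107116} \approx -1.838$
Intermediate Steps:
$Z{\left(M,s \right)} = \frac{1}{2 s}$
$D{\left(x \right)} = - \frac{1}{1764} + \frac{x \left(15 + x\right)}{3}$ ($D{\left(x \right)} = \frac{\frac{1}{2} \cdot \frac{1}{9}}{-98} + \frac{x \left(x + 15\right)}{3} = \frac{1}{2} \cdot \frac{1}{9} \left(- \frac{1}{98}\right) + x \left(15 + x\right) \frac{1}{3} = \frac{1}{18} \left(- \frac{1}{98}\right) + \frac{x \left(15 + x\right)}{3} = - \frac{1}{1764} + \frac{x \left(15 + x\right)}{3}$)
$\frac{D{\left(15 \right)}}{-24777} - \frac{35227}{19229} = \frac{- \frac{1}{1764} + 5 \cdot 15 + \frac{15^{2}}{3}}{-24777} - \frac{35227}{19229} = \left(- \frac{1}{1764} + 75 + \frac{1}{3} \cdot 225\right) \left(- \frac{1}{24777}\right) - \frac{35227}{19229} = \left(- \frac{1}{1764} + 75 + 75\right) \left(- \frac{1}{24777}\right) - \frac{35227}{19229} = \frac{264599}{1764} \left(- \frac{1}{24777}\right) - \frac{35227}{19229} = - \frac{264599}{43706628} - \frac{35227}{19229} = - \frac{220677336961}{120062107116}$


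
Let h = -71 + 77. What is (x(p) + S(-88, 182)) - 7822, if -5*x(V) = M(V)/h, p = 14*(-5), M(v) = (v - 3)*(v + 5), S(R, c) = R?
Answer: -48409/6 ≈ -8068.2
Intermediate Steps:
M(v) = (-3 + v)*(5 + v)
p = -70
h = 6
x(V) = ½ - V/15 - V²/30 (x(V) = -(-15 + V² + 2*V)/(5*6) = -(-5/2 + V/3 + V²/6)/5 = ½ - V/15 - V²/30)
(x(p) + S(-88, 182)) - 7822 = ((½ - 1/15*(-70) - 1/30*(-70)²) - 88) - 7822 = ((½ + 14/3 - 1/30*4900) - 88) - 7822 = ((½ + 14/3 - 490/3) - 88) - 7822 = (-949/6 - 88) - 7822 = -1477/6 - 7822 = -48409/6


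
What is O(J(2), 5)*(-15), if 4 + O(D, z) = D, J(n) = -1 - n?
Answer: 105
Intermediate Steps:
O(D, z) = -4 + D
O(J(2), 5)*(-15) = (-4 + (-1 - 1*2))*(-15) = (-4 + (-1 - 2))*(-15) = (-4 - 3)*(-15) = -7*(-15) = 105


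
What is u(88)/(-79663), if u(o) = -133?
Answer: 133/79663 ≈ 0.0016695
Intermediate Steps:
u(88)/(-79663) = -133/(-79663) = -133*(-1/79663) = 133/79663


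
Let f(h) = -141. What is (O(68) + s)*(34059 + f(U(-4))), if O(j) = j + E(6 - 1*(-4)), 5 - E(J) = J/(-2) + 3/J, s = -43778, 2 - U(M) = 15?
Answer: -7411133877/5 ≈ -1.4822e+9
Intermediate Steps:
U(M) = -13 (U(M) = 2 - 1*15 = 2 - 15 = -13)
E(J) = 5 + J/2 - 3/J (E(J) = 5 - (J/(-2) + 3/J) = 5 - (J*(-½) + 3/J) = 5 - (-J/2 + 3/J) = 5 - (3/J - J/2) = 5 + (J/2 - 3/J) = 5 + J/2 - 3/J)
O(j) = 97/10 + j (O(j) = j + (5 + (6 - 1*(-4))/2 - 3/(6 - 1*(-4))) = j + (5 + (6 + 4)/2 - 3/(6 + 4)) = j + (5 + (½)*10 - 3/10) = j + (5 + 5 - 3*⅒) = j + (5 + 5 - 3/10) = j + 97/10 = 97/10 + j)
(O(68) + s)*(34059 + f(U(-4))) = ((97/10 + 68) - 43778)*(34059 - 141) = (777/10 - 43778)*33918 = -437003/10*33918 = -7411133877/5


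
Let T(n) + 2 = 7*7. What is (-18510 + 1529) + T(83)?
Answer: -16934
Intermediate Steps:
T(n) = 47 (T(n) = -2 + 7*7 = -2 + 49 = 47)
(-18510 + 1529) + T(83) = (-18510 + 1529) + 47 = -16981 + 47 = -16934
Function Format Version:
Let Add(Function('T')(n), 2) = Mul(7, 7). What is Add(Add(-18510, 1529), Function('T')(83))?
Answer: -16934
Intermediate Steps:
Function('T')(n) = 47 (Function('T')(n) = Add(-2, Mul(7, 7)) = Add(-2, 49) = 47)
Add(Add(-18510, 1529), Function('T')(83)) = Add(Add(-18510, 1529), 47) = Add(-16981, 47) = -16934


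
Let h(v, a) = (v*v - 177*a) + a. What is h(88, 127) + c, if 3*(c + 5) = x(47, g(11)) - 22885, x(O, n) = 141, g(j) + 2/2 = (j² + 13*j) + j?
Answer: -66583/3 ≈ -22194.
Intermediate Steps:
g(j) = -1 + j² + 14*j (g(j) = -1 + ((j² + 13*j) + j) = -1 + (j² + 14*j) = -1 + j² + 14*j)
c = -22759/3 (c = -5 + (141 - 22885)/3 = -5 + (⅓)*(-22744) = -5 - 22744/3 = -22759/3 ≈ -7586.3)
h(v, a) = v² - 176*a (h(v, a) = (v² - 177*a) + a = v² - 176*a)
h(88, 127) + c = (88² - 176*127) - 22759/3 = (7744 - 22352) - 22759/3 = -14608 - 22759/3 = -66583/3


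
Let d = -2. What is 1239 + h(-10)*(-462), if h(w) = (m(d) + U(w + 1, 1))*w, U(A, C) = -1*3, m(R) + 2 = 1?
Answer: -17241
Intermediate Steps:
m(R) = -1 (m(R) = -2 + 1 = -1)
U(A, C) = -3
h(w) = -4*w (h(w) = (-1 - 3)*w = -4*w)
1239 + h(-10)*(-462) = 1239 - 4*(-10)*(-462) = 1239 + 40*(-462) = 1239 - 18480 = -17241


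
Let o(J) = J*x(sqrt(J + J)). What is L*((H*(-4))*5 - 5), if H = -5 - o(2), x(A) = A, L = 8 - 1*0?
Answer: 1400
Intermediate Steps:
L = 8 (L = 8 + 0 = 8)
o(J) = sqrt(2)*J**(3/2) (o(J) = J*sqrt(J + J) = J*sqrt(2*J) = J*(sqrt(2)*sqrt(J)) = sqrt(2)*J**(3/2))
H = -9 (H = -5 - sqrt(2)*2**(3/2) = -5 - sqrt(2)*2*sqrt(2) = -5 - 1*4 = -5 - 4 = -9)
L*((H*(-4))*5 - 5) = 8*(-9*(-4)*5 - 5) = 8*(36*5 - 5) = 8*(180 - 5) = 8*175 = 1400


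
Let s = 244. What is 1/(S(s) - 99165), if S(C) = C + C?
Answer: -1/98677 ≈ -1.0134e-5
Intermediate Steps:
S(C) = 2*C
1/(S(s) - 99165) = 1/(2*244 - 99165) = 1/(488 - 99165) = 1/(-98677) = -1/98677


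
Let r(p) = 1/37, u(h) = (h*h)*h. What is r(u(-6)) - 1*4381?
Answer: -162096/37 ≈ -4381.0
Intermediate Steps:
u(h) = h**3 (u(h) = h**2*h = h**3)
r(p) = 1/37
r(u(-6)) - 1*4381 = 1/37 - 1*4381 = 1/37 - 4381 = -162096/37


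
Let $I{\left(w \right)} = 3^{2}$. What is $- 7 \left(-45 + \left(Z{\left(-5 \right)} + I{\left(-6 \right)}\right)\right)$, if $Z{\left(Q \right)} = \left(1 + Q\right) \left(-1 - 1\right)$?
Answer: $196$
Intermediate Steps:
$I{\left(w \right)} = 9$
$Z{\left(Q \right)} = -2 - 2 Q$ ($Z{\left(Q \right)} = \left(1 + Q\right) \left(-2\right) = -2 - 2 Q$)
$- 7 \left(-45 + \left(Z{\left(-5 \right)} + I{\left(-6 \right)}\right)\right) = - 7 \left(-45 + \left(\left(-2 - -10\right) + 9\right)\right) = - 7 \left(-45 + \left(\left(-2 + 10\right) + 9\right)\right) = - 7 \left(-45 + \left(8 + 9\right)\right) = - 7 \left(-45 + 17\right) = \left(-7\right) \left(-28\right) = 196$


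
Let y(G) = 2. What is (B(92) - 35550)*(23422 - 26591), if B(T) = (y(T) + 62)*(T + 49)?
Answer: 84060894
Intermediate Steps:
B(T) = 3136 + 64*T (B(T) = (2 + 62)*(T + 49) = 64*(49 + T) = 3136 + 64*T)
(B(92) - 35550)*(23422 - 26591) = ((3136 + 64*92) - 35550)*(23422 - 26591) = ((3136 + 5888) - 35550)*(-3169) = (9024 - 35550)*(-3169) = -26526*(-3169) = 84060894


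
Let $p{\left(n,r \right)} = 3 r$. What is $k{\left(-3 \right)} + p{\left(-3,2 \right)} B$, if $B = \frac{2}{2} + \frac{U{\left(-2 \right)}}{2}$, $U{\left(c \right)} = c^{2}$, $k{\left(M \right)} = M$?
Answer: $15$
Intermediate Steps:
$B = 3$ ($B = \frac{2}{2} + \frac{\left(-2\right)^{2}}{2} = 2 \cdot \frac{1}{2} + 4 \cdot \frac{1}{2} = 1 + 2 = 3$)
$k{\left(-3 \right)} + p{\left(-3,2 \right)} B = -3 + 3 \cdot 2 \cdot 3 = -3 + 6 \cdot 3 = -3 + 18 = 15$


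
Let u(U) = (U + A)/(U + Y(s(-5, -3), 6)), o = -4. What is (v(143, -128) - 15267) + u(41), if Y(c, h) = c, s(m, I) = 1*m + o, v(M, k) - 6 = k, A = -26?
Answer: -492433/32 ≈ -15389.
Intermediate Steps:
v(M, k) = 6 + k
s(m, I) = -4 + m (s(m, I) = 1*m - 4 = m - 4 = -4 + m)
u(U) = (-26 + U)/(-9 + U) (u(U) = (U - 26)/(U + (-4 - 5)) = (-26 + U)/(U - 9) = (-26 + U)/(-9 + U))
(v(143, -128) - 15267) + u(41) = ((6 - 128) - 15267) + (-26 + 41)/(-9 + 41) = (-122 - 15267) + 15/32 = -15389 + (1/32)*15 = -15389 + 15/32 = -492433/32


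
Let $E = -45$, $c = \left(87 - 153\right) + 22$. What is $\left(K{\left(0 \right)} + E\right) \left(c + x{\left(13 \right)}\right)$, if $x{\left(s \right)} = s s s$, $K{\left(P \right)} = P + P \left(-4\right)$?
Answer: $-96885$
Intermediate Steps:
$K{\left(P \right)} = - 3 P$ ($K{\left(P \right)} = P - 4 P = - 3 P$)
$x{\left(s \right)} = s^{3}$ ($x{\left(s \right)} = s^{2} s = s^{3}$)
$c = -44$ ($c = -66 + 22 = -44$)
$\left(K{\left(0 \right)} + E\right) \left(c + x{\left(13 \right)}\right) = \left(\left(-3\right) 0 - 45\right) \left(-44 + 13^{3}\right) = \left(0 - 45\right) \left(-44 + 2197\right) = \left(-45\right) 2153 = -96885$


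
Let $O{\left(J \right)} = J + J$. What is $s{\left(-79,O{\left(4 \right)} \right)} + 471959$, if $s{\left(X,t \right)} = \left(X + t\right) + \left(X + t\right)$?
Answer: $471817$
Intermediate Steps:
$O{\left(J \right)} = 2 J$
$s{\left(X,t \right)} = 2 X + 2 t$
$s{\left(-79,O{\left(4 \right)} \right)} + 471959 = \left(2 \left(-79\right) + 2 \cdot 2 \cdot 4\right) + 471959 = \left(-158 + 2 \cdot 8\right) + 471959 = \left(-158 + 16\right) + 471959 = -142 + 471959 = 471817$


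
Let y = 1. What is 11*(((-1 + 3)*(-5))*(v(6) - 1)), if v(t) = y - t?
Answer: 660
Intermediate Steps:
v(t) = 1 - t
11*(((-1 + 3)*(-5))*(v(6) - 1)) = 11*(((-1 + 3)*(-5))*((1 - 1*6) - 1)) = 11*((2*(-5))*((1 - 6) - 1)) = 11*(-10*(-5 - 1)) = 11*(-10*(-6)) = 11*60 = 660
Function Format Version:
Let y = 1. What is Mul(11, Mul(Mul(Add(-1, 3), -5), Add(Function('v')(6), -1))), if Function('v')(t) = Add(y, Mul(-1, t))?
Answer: 660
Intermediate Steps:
Function('v')(t) = Add(1, Mul(-1, t))
Mul(11, Mul(Mul(Add(-1, 3), -5), Add(Function('v')(6), -1))) = Mul(11, Mul(Mul(Add(-1, 3), -5), Add(Add(1, Mul(-1, 6)), -1))) = Mul(11, Mul(Mul(2, -5), Add(Add(1, -6), -1))) = Mul(11, Mul(-10, Add(-5, -1))) = Mul(11, Mul(-10, -6)) = Mul(11, 60) = 660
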